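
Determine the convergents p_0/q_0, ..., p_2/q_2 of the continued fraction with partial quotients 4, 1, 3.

Using the convergent recurrence p_i = a_i*p_{i-1} + p_{i-2}, q_i = a_i*q_{i-1} + q_{i-2} with p_{-2}=0, p_{-1}=1, q_{-2}=1, q_{-1}=0:
  i=0: a_0=4, p_0 = 4*1 + 0 = 4, q_0 = 4*0 + 1 = 1.
  i=1: a_1=1, p_1 = 1*4 + 1 = 5, q_1 = 1*1 + 0 = 1.
  i=2: a_2=3, p_2 = 3*5 + 4 = 19, q_2 = 3*1 + 1 = 4.

4/1, 5/1, 19/4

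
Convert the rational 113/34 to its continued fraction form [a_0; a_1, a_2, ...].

Run the Euclidean algorithm on 113 and 34; the successive quotients are the partial quotients a_0, a_1, ... (each step inverts the fractional part left over by the previous one):
  113 = 3*34 + 11, so a_0 = 3.
  34 = 3*11 + 1, so a_1 = 3.
  11 = 11*1 + 0, so a_2 = 11.
The remainder reaches 0 after 3 divisions, so the expansion has 3 partial quotients, read off in order.

[3; 3, 11]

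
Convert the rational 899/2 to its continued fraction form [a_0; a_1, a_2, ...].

Run the Euclidean algorithm on 899 and 2; the successive quotients are the partial quotients a_0, a_1, ... (each step inverts the fractional part left over by the previous one):
  899 = 449*2 + 1, so a_0 = 449.
  2 = 2*1 + 0, so a_1 = 2.
The remainder reaches 0 after 2 divisions, so the expansion has 2 partial quotients, read off in order.

[449; 2]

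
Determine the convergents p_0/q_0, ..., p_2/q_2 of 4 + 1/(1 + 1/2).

4/1, 5/1, 14/3

Using the convergent recurrence p_i = a_i*p_{i-1} + p_{i-2}, q_i = a_i*q_{i-1} + q_{i-2} with p_{-2}=0, p_{-1}=1, q_{-2}=1, q_{-1}=0:
  i=0: a_0=4, p_0 = 4*1 + 0 = 4, q_0 = 4*0 + 1 = 1.
  i=1: a_1=1, p_1 = 1*4 + 1 = 5, q_1 = 1*1 + 0 = 1.
  i=2: a_2=2, p_2 = 2*5 + 4 = 14, q_2 = 2*1 + 1 = 3.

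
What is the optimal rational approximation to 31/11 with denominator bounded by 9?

Expand x = 31/11 as a continued fraction with the Euclidean algorithm:
  31 = 2*11 + 9, so a_0 = 2.
  11 = 1*9 + 2, so a_1 = 1.
  9 = 4*2 + 1, so a_2 = 4.
  2 = 2*1 + 0, so a_3 = 2.
so x = [2; 1, 4, 2].
Convergents (p_i = a_i*p_{i-1} + p_{i-2}, q_i = a_i*q_{i-1} + q_{i-2} with p_{-2}=0, p_{-1}=1, q_{-2}=1, q_{-1}=0), until the denominator exceeds 9:
  i=0: a_0=2, p_0 = 2*1 + 0 = 2, q_0 = 2*0 + 1 = 1.
  i=1: a_1=1, p_1 = 1*2 + 1 = 3, q_1 = 1*1 + 0 = 1.
  i=2: a_2=4, p_2 = 4*3 + 2 = 14, q_2 = 4*1 + 1 = 5.
  i=3: a_3=2, p_3 = 2*14 + 3 = 31, q_3 = 2*5 + 1 = 11.
q_3 = 11 > 9, so the last convergent with denominator <= 9 is p_2/q_2 = 14/5.
The closest fraction with denominator <= 9 is either p_2/q_2 or the intermediate fraction (k*p_2 + p_1)/(k*q_2 + q_1) with the largest k >= 1 whose denominator stays <= 9; these approach x as k grows, and every other convergent or intermediate fraction in range is farther away.
Largest k: floor((9 - q_1)/q_2) = floor((9 - 1)/5) = 1.
That gives (1*14 + 3)/(1*5 + 1) = 17/6.
Compare the errors: |x - 14/5| = |31*5 - 14*11|/(11*5) = 1/55, and |x - 17/6| = |31*6 - 17*11|/(11*6) = 1/66.
Cross-multiplying, 1*55 = 55 < 66 = 1*66, so 1/66 is smaller: the intermediate fraction 17/6 is closer to x than 14/5.

17/6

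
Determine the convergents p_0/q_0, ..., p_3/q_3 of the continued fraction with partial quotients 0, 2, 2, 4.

Using the convergent recurrence p_i = a_i*p_{i-1} + p_{i-2}, q_i = a_i*q_{i-1} + q_{i-2} with p_{-2}=0, p_{-1}=1, q_{-2}=1, q_{-1}=0:
  i=0: a_0=0, p_0 = 0*1 + 0 = 0, q_0 = 0*0 + 1 = 1.
  i=1: a_1=2, p_1 = 2*0 + 1 = 1, q_1 = 2*1 + 0 = 2.
  i=2: a_2=2, p_2 = 2*1 + 0 = 2, q_2 = 2*2 + 1 = 5.
  i=3: a_3=4, p_3 = 4*2 + 1 = 9, q_3 = 4*5 + 2 = 22.

0/1, 1/2, 2/5, 9/22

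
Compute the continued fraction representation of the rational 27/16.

Run the Euclidean algorithm on 27 and 16; the successive quotients are the partial quotients a_0, a_1, ... (each step inverts the fractional part left over by the previous one):
  27 = 1*16 + 11, so a_0 = 1.
  16 = 1*11 + 5, so a_1 = 1.
  11 = 2*5 + 1, so a_2 = 2.
  5 = 5*1 + 0, so a_3 = 5.
The remainder reaches 0 after 4 divisions, so the expansion has 4 partial quotients, read off in order.

[1; 1, 2, 5]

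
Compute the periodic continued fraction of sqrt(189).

[13; (1, 2, 1, 26)]

Write x_i = (sqrt(189) + m_i)/d_i with (m_0, d_0) = (0, 1). a_0 = floor(sqrt(189)) = 13, since 13^2 = 169 <= 189 < 196 = 14^2.
Iterate m_{i+1} = d_i*a_i - m_i, d_{i+1} = (189 - m_{i+1}^2)/d_i, a_{i+1} = floor((a_0 + m_{i+1})/d_{i+1}):
  m_1 = 1*13 - 0 = 13, d_1 = (189 - 13^2)/1 = 20/1 = 20, a_1 = floor((13 + 13)/20) = 1.
  m_2 = 20*1 - 13 = 7, d_2 = (189 - 7^2)/20 = 140/20 = 7, a_2 = floor((13 + 7)/7) = 2.
  m_3 = 7*2 - 7 = 7, d_3 = (189 - 7^2)/7 = 140/7 = 20, a_3 = floor((13 + 7)/20) = 1.
  m_4 = 20*1 - 7 = 13, d_4 = (189 - 13^2)/20 = 20/20 = 1, a_4 = floor((13 + 13)/1) = 26.
  m_5 = 1*26 - 13 = 13, d_5 = (189 - 13^2)/1 = 20/1 = 20: (m_5, d_5) = (m_1, d_1) = (13, 20), so from here the quotients repeat a_1, ..., a_4; the period length is 4.
Hence the expansion of sqrt(189) is a_0 = 13 followed by the repeating block 1, 2, 1, 26 (period 4).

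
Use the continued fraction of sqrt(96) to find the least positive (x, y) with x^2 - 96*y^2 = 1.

First expand sqrt(96) as a continued fraction. With x_i = (sqrt(96) + m_i)/d_i and (m_0, d_0) = (0, 1): a_0 = floor(sqrt(96)) = 9, since 9^2 = 81 <= 96 < 100 = 10^2.
Iterate m_{i+1} = d_i*a_i - m_i, d_{i+1} = (96 - m_{i+1}^2)/d_i, a_{i+1} = floor((a_0 + m_{i+1})/d_{i+1}):
  m_1 = 1*9 - 0 = 9, d_1 = (96 - 9^2)/1 = 15/1 = 15, a_1 = floor((9 + 9)/15) = 1.
  m_2 = 15*1 - 9 = 6, d_2 = (96 - 6^2)/15 = 60/15 = 4, a_2 = floor((9 + 6)/4) = 3.
  m_3 = 4*3 - 6 = 6, d_3 = (96 - 6^2)/4 = 60/4 = 15, a_3 = floor((9 + 6)/15) = 1.
  m_4 = 15*1 - 6 = 9, d_4 = (96 - 9^2)/15 = 15/15 = 1, a_4 = floor((9 + 9)/1) = 18.
  m_5 = 1*18 - 9 = 9, d_5 = (96 - 9^2)/1 = 15/1 = 15: (m_5, d_5) = (m_1, d_1) = (9, 15), so from here the quotients repeat a_1, ..., a_4; the period length is 4.
So sqrt(96) = [9; (1, 3, 1, 18)] with period length k = 4.
k is even, so the fundamental solution of x^2 - 96y^2 = 1 is (p_{k-1}, q_{k-1}) = (p_3, q_3); compute convergents through index 3.
Convergents (p_i = a_i*p_{i-1} + p_{i-2}, q_i = a_i*q_{i-1} + q_{i-2} with p_{-2}=0, p_{-1}=1, q_{-2}=1, q_{-1}=0):
  i=0: a_0=9, p_0 = 9*1 + 0 = 9, q_0 = 9*0 + 1 = 1.
  i=1: a_1=1, p_1 = 1*9 + 1 = 10, q_1 = 1*1 + 0 = 1.
  i=2: a_2=3, p_2 = 3*10 + 9 = 39, q_2 = 3*1 + 1 = 4.
  i=3: a_3=1, p_3 = 1*39 + 10 = 49, q_3 = 1*4 + 1 = 5.
Check: 49^2 - 96*5^2 = 2401 - 2400 = 1, so (x, y) = (49, 5) solves the equation, and by the theorem it is the least positive solution.

(x, y) = (49, 5)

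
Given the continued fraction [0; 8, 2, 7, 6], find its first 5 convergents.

Using the convergent recurrence p_i = a_i*p_{i-1} + p_{i-2}, q_i = a_i*q_{i-1} + q_{i-2} with p_{-2}=0, p_{-1}=1, q_{-2}=1, q_{-1}=0:
  i=0: a_0=0, p_0 = 0*1 + 0 = 0, q_0 = 0*0 + 1 = 1.
  i=1: a_1=8, p_1 = 8*0 + 1 = 1, q_1 = 8*1 + 0 = 8.
  i=2: a_2=2, p_2 = 2*1 + 0 = 2, q_2 = 2*8 + 1 = 17.
  i=3: a_3=7, p_3 = 7*2 + 1 = 15, q_3 = 7*17 + 8 = 127.
  i=4: a_4=6, p_4 = 6*15 + 2 = 92, q_4 = 6*127 + 17 = 779.

0/1, 1/8, 2/17, 15/127, 92/779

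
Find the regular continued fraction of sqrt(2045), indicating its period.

Write x_i = (sqrt(2045) + m_i)/d_i with (m_0, d_0) = (0, 1). a_0 = floor(sqrt(2045)) = 45, since 45^2 = 2025 <= 2045 < 2116 = 46^2.
Iterate m_{i+1} = d_i*a_i - m_i, d_{i+1} = (2045 - m_{i+1}^2)/d_i, a_{i+1} = floor((a_0 + m_{i+1})/d_{i+1}):
  m_1 = 1*45 - 0 = 45, d_1 = (2045 - 45^2)/1 = 20/1 = 20, a_1 = floor((45 + 45)/20) = 4.
  m_2 = 20*4 - 45 = 35, d_2 = (2045 - 35^2)/20 = 820/20 = 41, a_2 = floor((45 + 35)/41) = 1.
  m_3 = 41*1 - 35 = 6, d_3 = (2045 - 6^2)/41 = 2009/41 = 49, a_3 = floor((45 + 6)/49) = 1.
  m_4 = 49*1 - 6 = 43, d_4 = (2045 - 43^2)/49 = 196/49 = 4, a_4 = floor((45 + 43)/4) = 22.
  m_5 = 4*22 - 43 = 45, d_5 = (2045 - 45^2)/4 = 20/4 = 5, a_5 = floor((45 + 45)/5) = 18.
  m_6 = 5*18 - 45 = 45, d_6 = (2045 - 45^2)/5 = 20/5 = 4, a_6 = floor((45 + 45)/4) = 22.
  m_7 = 4*22 - 45 = 43, d_7 = (2045 - 43^2)/4 = 196/4 = 49, a_7 = floor((45 + 43)/49) = 1.
  m_8 = 49*1 - 43 = 6, d_8 = (2045 - 6^2)/49 = 2009/49 = 41, a_8 = floor((45 + 6)/41) = 1.
  m_9 = 41*1 - 6 = 35, d_9 = (2045 - 35^2)/41 = 820/41 = 20, a_9 = floor((45 + 35)/20) = 4.
  m_10 = 20*4 - 35 = 45, d_10 = (2045 - 45^2)/20 = 20/20 = 1, a_10 = floor((45 + 45)/1) = 90.
  m_11 = 1*90 - 45 = 45, d_11 = (2045 - 45^2)/1 = 20/1 = 20: (m_11, d_11) = (m_1, d_1) = (45, 20), so from here the quotients repeat a_1, ..., a_10; the period length is 10.
Hence the expansion of sqrt(2045) is a_0 = 45 followed by the repeating block 4, 1, 1, 22, 18, 22, 1, 1, 4, 90 (period 10).

[45; (4, 1, 1, 22, 18, 22, 1, 1, 4, 90)]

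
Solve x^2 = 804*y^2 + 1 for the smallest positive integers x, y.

First expand sqrt(804) as a continued fraction. With x_i = (sqrt(804) + m_i)/d_i and (m_0, d_0) = (0, 1): a_0 = floor(sqrt(804)) = 28, since 28^2 = 784 <= 804 < 841 = 29^2.
Iterate m_{i+1} = d_i*a_i - m_i, d_{i+1} = (804 - m_{i+1}^2)/d_i, a_{i+1} = floor((a_0 + m_{i+1})/d_{i+1}):
  m_1 = 1*28 - 0 = 28, d_1 = (804 - 28^2)/1 = 20/1 = 20, a_1 = floor((28 + 28)/20) = 2.
  m_2 = 20*2 - 28 = 12, d_2 = (804 - 12^2)/20 = 660/20 = 33, a_2 = floor((28 + 12)/33) = 1.
  m_3 = 33*1 - 12 = 21, d_3 = (804 - 21^2)/33 = 363/33 = 11, a_3 = floor((28 + 21)/11) = 4.
  m_4 = 11*4 - 21 = 23, d_4 = (804 - 23^2)/11 = 275/11 = 25, a_4 = floor((28 + 23)/25) = 2.
  m_5 = 25*2 - 23 = 27, d_5 = (804 - 27^2)/25 = 75/25 = 3, a_5 = floor((28 + 27)/3) = 18.
  m_6 = 3*18 - 27 = 27, d_6 = (804 - 27^2)/3 = 75/3 = 25, a_6 = floor((28 + 27)/25) = 2.
  m_7 = 25*2 - 27 = 23, d_7 = (804 - 23^2)/25 = 275/25 = 11, a_7 = floor((28 + 23)/11) = 4.
  m_8 = 11*4 - 23 = 21, d_8 = (804 - 21^2)/11 = 363/11 = 33, a_8 = floor((28 + 21)/33) = 1.
  m_9 = 33*1 - 21 = 12, d_9 = (804 - 12^2)/33 = 660/33 = 20, a_9 = floor((28 + 12)/20) = 2.
  m_10 = 20*2 - 12 = 28, d_10 = (804 - 28^2)/20 = 20/20 = 1, a_10 = floor((28 + 28)/1) = 56.
  m_11 = 1*56 - 28 = 28, d_11 = (804 - 28^2)/1 = 20/1 = 20: (m_11, d_11) = (m_1, d_1) = (28, 20), so from here the quotients repeat a_1, ..., a_10; the period length is 10.
So sqrt(804) = [28; (2, 1, 4, 2, 18, 2, 4, 1, 2, 56)] with period length k = 10.
k is even, so the fundamental solution of x^2 - 804y^2 = 1 is (p_{k-1}, q_{k-1}) = (p_9, q_9); compute convergents through index 9.
Convergents (p_i = a_i*p_{i-1} + p_{i-2}, q_i = a_i*q_{i-1} + q_{i-2} with p_{-2}=0, p_{-1}=1, q_{-2}=1, q_{-1}=0):
  i=0: a_0=28, p_0 = 28*1 + 0 = 28, q_0 = 28*0 + 1 = 1.
  i=1: a_1=2, p_1 = 2*28 + 1 = 57, q_1 = 2*1 + 0 = 2.
  i=2: a_2=1, p_2 = 1*57 + 28 = 85, q_2 = 1*2 + 1 = 3.
  i=3: a_3=4, p_3 = 4*85 + 57 = 397, q_3 = 4*3 + 2 = 14.
  i=4: a_4=2, p_4 = 2*397 + 85 = 879, q_4 = 2*14 + 3 = 31.
  i=5: a_5=18, p_5 = 18*879 + 397 = 16219, q_5 = 18*31 + 14 = 572.
  i=6: a_6=2, p_6 = 2*16219 + 879 = 33317, q_6 = 2*572 + 31 = 1175.
  i=7: a_7=4, p_7 = 4*33317 + 16219 = 149487, q_7 = 4*1175 + 572 = 5272.
  i=8: a_8=1, p_8 = 1*149487 + 33317 = 182804, q_8 = 1*5272 + 1175 = 6447.
  i=9: a_9=2, p_9 = 2*182804 + 149487 = 515095, q_9 = 2*6447 + 5272 = 18166.
Check: 515095^2 - 804*18166^2 = 265322859025 - 265322859024 = 1, so (x, y) = (515095, 18166) solves the equation, and by the theorem it is the least positive solution.

(x, y) = (515095, 18166)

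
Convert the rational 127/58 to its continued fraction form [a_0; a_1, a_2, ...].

[2; 5, 3, 1, 2]

Run the Euclidean algorithm on 127 and 58; the successive quotients are the partial quotients a_0, a_1, ... (each step inverts the fractional part left over by the previous one):
  127 = 2*58 + 11, so a_0 = 2.
  58 = 5*11 + 3, so a_1 = 5.
  11 = 3*3 + 2, so a_2 = 3.
  3 = 1*2 + 1, so a_3 = 1.
  2 = 2*1 + 0, so a_4 = 2.
The remainder reaches 0 after 5 divisions, so the expansion has 5 partial quotients, read off in order.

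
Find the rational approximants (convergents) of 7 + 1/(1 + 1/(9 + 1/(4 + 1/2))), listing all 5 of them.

7/1, 8/1, 79/10, 324/41, 727/92

Using the convergent recurrence p_i = a_i*p_{i-1} + p_{i-2}, q_i = a_i*q_{i-1} + q_{i-2} with p_{-2}=0, p_{-1}=1, q_{-2}=1, q_{-1}=0:
  i=0: a_0=7, p_0 = 7*1 + 0 = 7, q_0 = 7*0 + 1 = 1.
  i=1: a_1=1, p_1 = 1*7 + 1 = 8, q_1 = 1*1 + 0 = 1.
  i=2: a_2=9, p_2 = 9*8 + 7 = 79, q_2 = 9*1 + 1 = 10.
  i=3: a_3=4, p_3 = 4*79 + 8 = 324, q_3 = 4*10 + 1 = 41.
  i=4: a_4=2, p_4 = 2*324 + 79 = 727, q_4 = 2*41 + 10 = 92.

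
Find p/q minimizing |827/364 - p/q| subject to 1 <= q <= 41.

25/11

Expand x = 827/364 as a continued fraction with the Euclidean algorithm:
  827 = 2*364 + 99, so a_0 = 2.
  364 = 3*99 + 67, so a_1 = 3.
  99 = 1*67 + 32, so a_2 = 1.
  67 = 2*32 + 3, so a_3 = 2.
  32 = 10*3 + 2, so a_4 = 10.
  3 = 1*2 + 1, so a_5 = 1.
  2 = 2*1 + 0, so a_6 = 2.
so x = [2; 3, 1, 2, 10, 1, 2].
Convergents (p_i = a_i*p_{i-1} + p_{i-2}, q_i = a_i*q_{i-1} + q_{i-2} with p_{-2}=0, p_{-1}=1, q_{-2}=1, q_{-1}=0), until the denominator exceeds 41:
  i=0: a_0=2, p_0 = 2*1 + 0 = 2, q_0 = 2*0 + 1 = 1.
  i=1: a_1=3, p_1 = 3*2 + 1 = 7, q_1 = 3*1 + 0 = 3.
  i=2: a_2=1, p_2 = 1*7 + 2 = 9, q_2 = 1*3 + 1 = 4.
  i=3: a_3=2, p_3 = 2*9 + 7 = 25, q_3 = 2*4 + 3 = 11.
  i=4: a_4=10, p_4 = 10*25 + 9 = 259, q_4 = 10*11 + 4 = 114.
q_4 = 114 > 41, so the last convergent with denominator <= 41 is p_3/q_3 = 25/11.
The closest fraction with denominator <= 41 is either p_3/q_3 or the intermediate fraction (k*p_3 + p_2)/(k*q_3 + q_2) with the largest k >= 1 whose denominator stays <= 41; these approach x as k grows, and every other convergent or intermediate fraction in range is farther away.
Largest k: floor((41 - q_2)/q_3) = floor((41 - 4)/11) = 3.
That gives (3*25 + 9)/(3*11 + 4) = 84/37.
Compare the errors: |x - 25/11| = |827*11 - 25*364|/(364*11) = 3/4004, and |x - 84/37| = |827*37 - 84*364|/(364*37) = 23/13468.
Cross-multiplying, 3*13468 = 40404 < 92092 = 23*4004, so 3/4004 is smaller: the convergent 25/11 is closer to x than 84/37.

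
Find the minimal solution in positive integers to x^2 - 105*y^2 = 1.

(x, y) = (41, 4)

First expand sqrt(105) as a continued fraction. With x_i = (sqrt(105) + m_i)/d_i and (m_0, d_0) = (0, 1): a_0 = floor(sqrt(105)) = 10, since 10^2 = 100 <= 105 < 121 = 11^2.
Iterate m_{i+1} = d_i*a_i - m_i, d_{i+1} = (105 - m_{i+1}^2)/d_i, a_{i+1} = floor((a_0 + m_{i+1})/d_{i+1}):
  m_1 = 1*10 - 0 = 10, d_1 = (105 - 10^2)/1 = 5/1 = 5, a_1 = floor((10 + 10)/5) = 4.
  m_2 = 5*4 - 10 = 10, d_2 = (105 - 10^2)/5 = 5/5 = 1, a_2 = floor((10 + 10)/1) = 20.
  m_3 = 1*20 - 10 = 10, d_3 = (105 - 10^2)/1 = 5/1 = 5: (m_3, d_3) = (m_1, d_1) = (10, 5), so from here the quotients repeat a_1, a_2; the period length is 2.
So sqrt(105) = [10; (4, 20)] with period length k = 2.
k is even, so the fundamental solution of x^2 - 105y^2 = 1 is (p_{k-1}, q_{k-1}) = (p_1, q_1); compute convergents through index 1.
Convergents (p_i = a_i*p_{i-1} + p_{i-2}, q_i = a_i*q_{i-1} + q_{i-2} with p_{-2}=0, p_{-1}=1, q_{-2}=1, q_{-1}=0):
  i=0: a_0=10, p_0 = 10*1 + 0 = 10, q_0 = 10*0 + 1 = 1.
  i=1: a_1=4, p_1 = 4*10 + 1 = 41, q_1 = 4*1 + 0 = 4.
Check: 41^2 - 105*4^2 = 1681 - 1680 = 1, so (x, y) = (41, 4) solves the equation, and by the theorem it is the least positive solution.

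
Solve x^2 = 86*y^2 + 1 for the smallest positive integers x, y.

(x, y) = (10405, 1122)

First expand sqrt(86) as a continued fraction. With x_i = (sqrt(86) + m_i)/d_i and (m_0, d_0) = (0, 1): a_0 = floor(sqrt(86)) = 9, since 9^2 = 81 <= 86 < 100 = 10^2.
Iterate m_{i+1} = d_i*a_i - m_i, d_{i+1} = (86 - m_{i+1}^2)/d_i, a_{i+1} = floor((a_0 + m_{i+1})/d_{i+1}):
  m_1 = 1*9 - 0 = 9, d_1 = (86 - 9^2)/1 = 5/1 = 5, a_1 = floor((9 + 9)/5) = 3.
  m_2 = 5*3 - 9 = 6, d_2 = (86 - 6^2)/5 = 50/5 = 10, a_2 = floor((9 + 6)/10) = 1.
  m_3 = 10*1 - 6 = 4, d_3 = (86 - 4^2)/10 = 70/10 = 7, a_3 = floor((9 + 4)/7) = 1.
  m_4 = 7*1 - 4 = 3, d_4 = (86 - 3^2)/7 = 77/7 = 11, a_4 = floor((9 + 3)/11) = 1.
  m_5 = 11*1 - 3 = 8, d_5 = (86 - 8^2)/11 = 22/11 = 2, a_5 = floor((9 + 8)/2) = 8.
  m_6 = 2*8 - 8 = 8, d_6 = (86 - 8^2)/2 = 22/2 = 11, a_6 = floor((9 + 8)/11) = 1.
  m_7 = 11*1 - 8 = 3, d_7 = (86 - 3^2)/11 = 77/11 = 7, a_7 = floor((9 + 3)/7) = 1.
  m_8 = 7*1 - 3 = 4, d_8 = (86 - 4^2)/7 = 70/7 = 10, a_8 = floor((9 + 4)/10) = 1.
  m_9 = 10*1 - 4 = 6, d_9 = (86 - 6^2)/10 = 50/10 = 5, a_9 = floor((9 + 6)/5) = 3.
  m_10 = 5*3 - 6 = 9, d_10 = (86 - 9^2)/5 = 5/5 = 1, a_10 = floor((9 + 9)/1) = 18.
  m_11 = 1*18 - 9 = 9, d_11 = (86 - 9^2)/1 = 5/1 = 5: (m_11, d_11) = (m_1, d_1) = (9, 5), so from here the quotients repeat a_1, ..., a_10; the period length is 10.
So sqrt(86) = [9; (3, 1, 1, 1, 8, 1, 1, 1, 3, 18)] with period length k = 10.
k is even, so the fundamental solution of x^2 - 86y^2 = 1 is (p_{k-1}, q_{k-1}) = (p_9, q_9); compute convergents through index 9.
Convergents (p_i = a_i*p_{i-1} + p_{i-2}, q_i = a_i*q_{i-1} + q_{i-2} with p_{-2}=0, p_{-1}=1, q_{-2}=1, q_{-1}=0):
  i=0: a_0=9, p_0 = 9*1 + 0 = 9, q_0 = 9*0 + 1 = 1.
  i=1: a_1=3, p_1 = 3*9 + 1 = 28, q_1 = 3*1 + 0 = 3.
  i=2: a_2=1, p_2 = 1*28 + 9 = 37, q_2 = 1*3 + 1 = 4.
  i=3: a_3=1, p_3 = 1*37 + 28 = 65, q_3 = 1*4 + 3 = 7.
  i=4: a_4=1, p_4 = 1*65 + 37 = 102, q_4 = 1*7 + 4 = 11.
  i=5: a_5=8, p_5 = 8*102 + 65 = 881, q_5 = 8*11 + 7 = 95.
  i=6: a_6=1, p_6 = 1*881 + 102 = 983, q_6 = 1*95 + 11 = 106.
  i=7: a_7=1, p_7 = 1*983 + 881 = 1864, q_7 = 1*106 + 95 = 201.
  i=8: a_8=1, p_8 = 1*1864 + 983 = 2847, q_8 = 1*201 + 106 = 307.
  i=9: a_9=3, p_9 = 3*2847 + 1864 = 10405, q_9 = 3*307 + 201 = 1122.
Check: 10405^2 - 86*1122^2 = 108264025 - 108264024 = 1, so (x, y) = (10405, 1122) solves the equation, and by the theorem it is the least positive solution.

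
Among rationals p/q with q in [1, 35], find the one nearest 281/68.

62/15

Expand x = 281/68 as a continued fraction with the Euclidean algorithm:
  281 = 4*68 + 9, so a_0 = 4.
  68 = 7*9 + 5, so a_1 = 7.
  9 = 1*5 + 4, so a_2 = 1.
  5 = 1*4 + 1, so a_3 = 1.
  4 = 4*1 + 0, so a_4 = 4.
so x = [4; 7, 1, 1, 4].
Convergents (p_i = a_i*p_{i-1} + p_{i-2}, q_i = a_i*q_{i-1} + q_{i-2} with p_{-2}=0, p_{-1}=1, q_{-2}=1, q_{-1}=0), until the denominator exceeds 35:
  i=0: a_0=4, p_0 = 4*1 + 0 = 4, q_0 = 4*0 + 1 = 1.
  i=1: a_1=7, p_1 = 7*4 + 1 = 29, q_1 = 7*1 + 0 = 7.
  i=2: a_2=1, p_2 = 1*29 + 4 = 33, q_2 = 1*7 + 1 = 8.
  i=3: a_3=1, p_3 = 1*33 + 29 = 62, q_3 = 1*8 + 7 = 15.
  i=4: a_4=4, p_4 = 4*62 + 33 = 281, q_4 = 4*15 + 8 = 68.
q_4 = 68 > 35, so the last convergent with denominator <= 35 is p_3/q_3 = 62/15.
The closest fraction with denominator <= 35 is either p_3/q_3 or the intermediate fraction (k*p_3 + p_2)/(k*q_3 + q_2) with the largest k >= 1 whose denominator stays <= 35; these approach x as k grows, and every other convergent or intermediate fraction in range is farther away.
Largest k: floor((35 - q_2)/q_3) = floor((35 - 8)/15) = 1.
That gives (1*62 + 33)/(1*15 + 8) = 95/23.
Compare the errors: |x - 62/15| = |281*15 - 62*68|/(68*15) = 1/1020, and |x - 95/23| = |281*23 - 95*68|/(68*23) = 3/1564.
Cross-multiplying, 1*1564 = 1564 < 3060 = 3*1020, so 1/1020 is smaller: the convergent 62/15 is closer to x than 95/23.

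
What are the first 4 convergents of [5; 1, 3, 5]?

Using the convergent recurrence p_i = a_i*p_{i-1} + p_{i-2}, q_i = a_i*q_{i-1} + q_{i-2} with p_{-2}=0, p_{-1}=1, q_{-2}=1, q_{-1}=0:
  i=0: a_0=5, p_0 = 5*1 + 0 = 5, q_0 = 5*0 + 1 = 1.
  i=1: a_1=1, p_1 = 1*5 + 1 = 6, q_1 = 1*1 + 0 = 1.
  i=2: a_2=3, p_2 = 3*6 + 5 = 23, q_2 = 3*1 + 1 = 4.
  i=3: a_3=5, p_3 = 5*23 + 6 = 121, q_3 = 5*4 + 1 = 21.

5/1, 6/1, 23/4, 121/21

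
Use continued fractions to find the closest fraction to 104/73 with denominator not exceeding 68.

Expand x = 104/73 as a continued fraction with the Euclidean algorithm:
  104 = 1*73 + 31, so a_0 = 1.
  73 = 2*31 + 11, so a_1 = 2.
  31 = 2*11 + 9, so a_2 = 2.
  11 = 1*9 + 2, so a_3 = 1.
  9 = 4*2 + 1, so a_4 = 4.
  2 = 2*1 + 0, so a_5 = 2.
so x = [1; 2, 2, 1, 4, 2].
Convergents (p_i = a_i*p_{i-1} + p_{i-2}, q_i = a_i*q_{i-1} + q_{i-2} with p_{-2}=0, p_{-1}=1, q_{-2}=1, q_{-1}=0), until the denominator exceeds 68:
  i=0: a_0=1, p_0 = 1*1 + 0 = 1, q_0 = 1*0 + 1 = 1.
  i=1: a_1=2, p_1 = 2*1 + 1 = 3, q_1 = 2*1 + 0 = 2.
  i=2: a_2=2, p_2 = 2*3 + 1 = 7, q_2 = 2*2 + 1 = 5.
  i=3: a_3=1, p_3 = 1*7 + 3 = 10, q_3 = 1*5 + 2 = 7.
  i=4: a_4=4, p_4 = 4*10 + 7 = 47, q_4 = 4*7 + 5 = 33.
  i=5: a_5=2, p_5 = 2*47 + 10 = 104, q_5 = 2*33 + 7 = 73.
q_5 = 73 > 68, so the last convergent with denominator <= 68 is p_4/q_4 = 47/33.
The closest fraction with denominator <= 68 is either p_4/q_4 or the intermediate fraction (k*p_4 + p_3)/(k*q_4 + q_3) with the largest k >= 1 whose denominator stays <= 68; these approach x as k grows, and every other convergent or intermediate fraction in range is farther away.
Largest k: floor((68 - q_3)/q_4) = floor((68 - 7)/33) = 1.
That gives (1*47 + 10)/(1*33 + 7) = 57/40.
Compare the errors: |x - 47/33| = |104*33 - 47*73|/(73*33) = 1/2409, and |x - 57/40| = |104*40 - 57*73|/(73*40) = 1/2920.
Cross-multiplying, 1*2409 = 2409 < 2920 = 1*2920, so 1/2920 is smaller: the intermediate fraction 57/40 is closer to x than 47/33.

57/40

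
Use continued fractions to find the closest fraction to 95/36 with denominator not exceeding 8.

21/8

Expand x = 95/36 as a continued fraction with the Euclidean algorithm:
  95 = 2*36 + 23, so a_0 = 2.
  36 = 1*23 + 13, so a_1 = 1.
  23 = 1*13 + 10, so a_2 = 1.
  13 = 1*10 + 3, so a_3 = 1.
  10 = 3*3 + 1, so a_4 = 3.
  3 = 3*1 + 0, so a_5 = 3.
so x = [2; 1, 1, 1, 3, 3].
Convergents (p_i = a_i*p_{i-1} + p_{i-2}, q_i = a_i*q_{i-1} + q_{i-2} with p_{-2}=0, p_{-1}=1, q_{-2}=1, q_{-1}=0), until the denominator exceeds 8:
  i=0: a_0=2, p_0 = 2*1 + 0 = 2, q_0 = 2*0 + 1 = 1.
  i=1: a_1=1, p_1 = 1*2 + 1 = 3, q_1 = 1*1 + 0 = 1.
  i=2: a_2=1, p_2 = 1*3 + 2 = 5, q_2 = 1*1 + 1 = 2.
  i=3: a_3=1, p_3 = 1*5 + 3 = 8, q_3 = 1*2 + 1 = 3.
  i=4: a_4=3, p_4 = 3*8 + 5 = 29, q_4 = 3*3 + 2 = 11.
q_4 = 11 > 8, so the last convergent with denominator <= 8 is p_3/q_3 = 8/3.
The closest fraction with denominator <= 8 is either p_3/q_3 or the intermediate fraction (k*p_3 + p_2)/(k*q_3 + q_2) with the largest k >= 1 whose denominator stays <= 8; these approach x as k grows, and every other convergent or intermediate fraction in range is farther away.
Largest k: floor((8 - q_2)/q_3) = floor((8 - 2)/3) = 2.
That gives (2*8 + 5)/(2*3 + 2) = 21/8.
Compare the errors: |x - 8/3| = |95*3 - 8*36|/(36*3) = 3/108, and |x - 21/8| = |95*8 - 21*36|/(36*8) = 4/288.
Cross-multiplying, 4*108 = 432 < 864 = 3*288, so 4/288 is smaller: the intermediate fraction 21/8 is closer to x than 8/3.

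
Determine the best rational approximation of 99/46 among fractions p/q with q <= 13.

Expand x = 99/46 as a continued fraction with the Euclidean algorithm:
  99 = 2*46 + 7, so a_0 = 2.
  46 = 6*7 + 4, so a_1 = 6.
  7 = 1*4 + 3, so a_2 = 1.
  4 = 1*3 + 1, so a_3 = 1.
  3 = 3*1 + 0, so a_4 = 3.
so x = [2; 6, 1, 1, 3].
Convergents (p_i = a_i*p_{i-1} + p_{i-2}, q_i = a_i*q_{i-1} + q_{i-2} with p_{-2}=0, p_{-1}=1, q_{-2}=1, q_{-1}=0), until the denominator exceeds 13:
  i=0: a_0=2, p_0 = 2*1 + 0 = 2, q_0 = 2*0 + 1 = 1.
  i=1: a_1=6, p_1 = 6*2 + 1 = 13, q_1 = 6*1 + 0 = 6.
  i=2: a_2=1, p_2 = 1*13 + 2 = 15, q_2 = 1*6 + 1 = 7.
  i=3: a_3=1, p_3 = 1*15 + 13 = 28, q_3 = 1*7 + 6 = 13.
  i=4: a_4=3, p_4 = 3*28 + 15 = 99, q_4 = 3*13 + 7 = 46.
q_4 = 46 > 13, so the last convergent with denominator <= 13 is p_3/q_3 = 28/13.
The closest fraction with denominator <= 13 is either p_3/q_3 or the intermediate fraction (k*p_3 + p_2)/(k*q_3 + q_2) with the largest k >= 1 whose denominator stays <= 13; these approach x as k grows, and every other convergent or intermediate fraction in range is farther away.
Largest k: floor((13 - q_2)/q_3) = floor((13 - 7)/13) = 0.
Since k = 0, no intermediate fraction beyond p_3/q_3 has denominator <= 13, so the convergent 28/13 is the closest (its error is |99*13 - 28*46|/(46*13) = 1/598).

28/13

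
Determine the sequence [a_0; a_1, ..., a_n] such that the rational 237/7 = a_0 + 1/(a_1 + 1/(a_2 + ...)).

Run the Euclidean algorithm on 237 and 7; the successive quotients are the partial quotients a_0, a_1, ... (each step inverts the fractional part left over by the previous one):
  237 = 33*7 + 6, so a_0 = 33.
  7 = 1*6 + 1, so a_1 = 1.
  6 = 6*1 + 0, so a_2 = 6.
The remainder reaches 0 after 3 divisions, so the expansion has 3 partial quotients, read off in order.

[33; 1, 6]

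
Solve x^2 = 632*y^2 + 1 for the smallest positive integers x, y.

(x, y) = (7743, 308)

First expand sqrt(632) as a continued fraction. With x_i = (sqrt(632) + m_i)/d_i and (m_0, d_0) = (0, 1): a_0 = floor(sqrt(632)) = 25, since 25^2 = 625 <= 632 < 676 = 26^2.
Iterate m_{i+1} = d_i*a_i - m_i, d_{i+1} = (632 - m_{i+1}^2)/d_i, a_{i+1} = floor((a_0 + m_{i+1})/d_{i+1}):
  m_1 = 1*25 - 0 = 25, d_1 = (632 - 25^2)/1 = 7/1 = 7, a_1 = floor((25 + 25)/7) = 7.
  m_2 = 7*7 - 25 = 24, d_2 = (632 - 24^2)/7 = 56/7 = 8, a_2 = floor((25 + 24)/8) = 6.
  m_3 = 8*6 - 24 = 24, d_3 = (632 - 24^2)/8 = 56/8 = 7, a_3 = floor((25 + 24)/7) = 7.
  m_4 = 7*7 - 24 = 25, d_4 = (632 - 25^2)/7 = 7/7 = 1, a_4 = floor((25 + 25)/1) = 50.
  m_5 = 1*50 - 25 = 25, d_5 = (632 - 25^2)/1 = 7/1 = 7: (m_5, d_5) = (m_1, d_1) = (25, 7), so from here the quotients repeat a_1, ..., a_4; the period length is 4.
So sqrt(632) = [25; (7, 6, 7, 50)] with period length k = 4.
k is even, so the fundamental solution of x^2 - 632y^2 = 1 is (p_{k-1}, q_{k-1}) = (p_3, q_3); compute convergents through index 3.
Convergents (p_i = a_i*p_{i-1} + p_{i-2}, q_i = a_i*q_{i-1} + q_{i-2} with p_{-2}=0, p_{-1}=1, q_{-2}=1, q_{-1}=0):
  i=0: a_0=25, p_0 = 25*1 + 0 = 25, q_0 = 25*0 + 1 = 1.
  i=1: a_1=7, p_1 = 7*25 + 1 = 176, q_1 = 7*1 + 0 = 7.
  i=2: a_2=6, p_2 = 6*176 + 25 = 1081, q_2 = 6*7 + 1 = 43.
  i=3: a_3=7, p_3 = 7*1081 + 176 = 7743, q_3 = 7*43 + 7 = 308.
Check: 7743^2 - 632*308^2 = 59954049 - 59954048 = 1, so (x, y) = (7743, 308) solves the equation, and by the theorem it is the least positive solution.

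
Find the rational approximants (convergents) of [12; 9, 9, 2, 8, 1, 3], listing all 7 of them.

Using the convergent recurrence p_i = a_i*p_{i-1} + p_{i-2}, q_i = a_i*q_{i-1} + q_{i-2} with p_{-2}=0, p_{-1}=1, q_{-2}=1, q_{-1}=0:
  i=0: a_0=12, p_0 = 12*1 + 0 = 12, q_0 = 12*0 + 1 = 1.
  i=1: a_1=9, p_1 = 9*12 + 1 = 109, q_1 = 9*1 + 0 = 9.
  i=2: a_2=9, p_2 = 9*109 + 12 = 993, q_2 = 9*9 + 1 = 82.
  i=3: a_3=2, p_3 = 2*993 + 109 = 2095, q_3 = 2*82 + 9 = 173.
  i=4: a_4=8, p_4 = 8*2095 + 993 = 17753, q_4 = 8*173 + 82 = 1466.
  i=5: a_5=1, p_5 = 1*17753 + 2095 = 19848, q_5 = 1*1466 + 173 = 1639.
  i=6: a_6=3, p_6 = 3*19848 + 17753 = 77297, q_6 = 3*1639 + 1466 = 6383.

12/1, 109/9, 993/82, 2095/173, 17753/1466, 19848/1639, 77297/6383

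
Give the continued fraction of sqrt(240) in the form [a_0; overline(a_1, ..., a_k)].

Write x_i = (sqrt(240) + m_i)/d_i with (m_0, d_0) = (0, 1). a_0 = floor(sqrt(240)) = 15, since 15^2 = 225 <= 240 < 256 = 16^2.
Iterate m_{i+1} = d_i*a_i - m_i, d_{i+1} = (240 - m_{i+1}^2)/d_i, a_{i+1} = floor((a_0 + m_{i+1})/d_{i+1}):
  m_1 = 1*15 - 0 = 15, d_1 = (240 - 15^2)/1 = 15/1 = 15, a_1 = floor((15 + 15)/15) = 2.
  m_2 = 15*2 - 15 = 15, d_2 = (240 - 15^2)/15 = 15/15 = 1, a_2 = floor((15 + 15)/1) = 30.
  m_3 = 1*30 - 15 = 15, d_3 = (240 - 15^2)/1 = 15/1 = 15: (m_3, d_3) = (m_1, d_1) = (15, 15), so from here the quotients repeat a_1, a_2; the period length is 2.
Hence the expansion of sqrt(240) is a_0 = 15 followed by the repeating block 2, 30 (period 2).

[15; overline(2, 30)]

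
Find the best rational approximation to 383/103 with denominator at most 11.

Expand x = 383/103 as a continued fraction with the Euclidean algorithm:
  383 = 3*103 + 74, so a_0 = 3.
  103 = 1*74 + 29, so a_1 = 1.
  74 = 2*29 + 16, so a_2 = 2.
  29 = 1*16 + 13, so a_3 = 1.
  16 = 1*13 + 3, so a_4 = 1.
  13 = 4*3 + 1, so a_5 = 4.
  3 = 3*1 + 0, so a_6 = 3.
so x = [3; 1, 2, 1, 1, 4, 3].
Convergents (p_i = a_i*p_{i-1} + p_{i-2}, q_i = a_i*q_{i-1} + q_{i-2} with p_{-2}=0, p_{-1}=1, q_{-2}=1, q_{-1}=0), until the denominator exceeds 11:
  i=0: a_0=3, p_0 = 3*1 + 0 = 3, q_0 = 3*0 + 1 = 1.
  i=1: a_1=1, p_1 = 1*3 + 1 = 4, q_1 = 1*1 + 0 = 1.
  i=2: a_2=2, p_2 = 2*4 + 3 = 11, q_2 = 2*1 + 1 = 3.
  i=3: a_3=1, p_3 = 1*11 + 4 = 15, q_3 = 1*3 + 1 = 4.
  i=4: a_4=1, p_4 = 1*15 + 11 = 26, q_4 = 1*4 + 3 = 7.
  i=5: a_5=4, p_5 = 4*26 + 15 = 119, q_5 = 4*7 + 4 = 32.
q_5 = 32 > 11, so the last convergent with denominator <= 11 is p_4/q_4 = 26/7.
The closest fraction with denominator <= 11 is either p_4/q_4 or the intermediate fraction (k*p_4 + p_3)/(k*q_4 + q_3) with the largest k >= 1 whose denominator stays <= 11; these approach x as k grows, and every other convergent or intermediate fraction in range is farther away.
Largest k: floor((11 - q_3)/q_4) = floor((11 - 4)/7) = 1.
That gives (1*26 + 15)/(1*7 + 4) = 41/11.
Compare the errors: |x - 26/7| = |383*7 - 26*103|/(103*7) = 3/721, and |x - 41/11| = |383*11 - 41*103|/(103*11) = 10/1133.
Cross-multiplying, 3*1133 = 3399 < 7210 = 10*721, so 3/721 is smaller: the convergent 26/7 is closer to x than 41/11.

26/7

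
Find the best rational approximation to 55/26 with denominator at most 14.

Expand x = 55/26 as a continued fraction with the Euclidean algorithm:
  55 = 2*26 + 3, so a_0 = 2.
  26 = 8*3 + 2, so a_1 = 8.
  3 = 1*2 + 1, so a_2 = 1.
  2 = 2*1 + 0, so a_3 = 2.
so x = [2; 8, 1, 2].
Convergents (p_i = a_i*p_{i-1} + p_{i-2}, q_i = a_i*q_{i-1} + q_{i-2} with p_{-2}=0, p_{-1}=1, q_{-2}=1, q_{-1}=0), until the denominator exceeds 14:
  i=0: a_0=2, p_0 = 2*1 + 0 = 2, q_0 = 2*0 + 1 = 1.
  i=1: a_1=8, p_1 = 8*2 + 1 = 17, q_1 = 8*1 + 0 = 8.
  i=2: a_2=1, p_2 = 1*17 + 2 = 19, q_2 = 1*8 + 1 = 9.
  i=3: a_3=2, p_3 = 2*19 + 17 = 55, q_3 = 2*9 + 8 = 26.
q_3 = 26 > 14, so the last convergent with denominator <= 14 is p_2/q_2 = 19/9.
The closest fraction with denominator <= 14 is either p_2/q_2 or the intermediate fraction (k*p_2 + p_1)/(k*q_2 + q_1) with the largest k >= 1 whose denominator stays <= 14; these approach x as k grows, and every other convergent or intermediate fraction in range is farther away.
Largest k: floor((14 - q_1)/q_2) = floor((14 - 8)/9) = 0.
Since k = 0, no intermediate fraction beyond p_2/q_2 has denominator <= 14, so the convergent 19/9 is the closest (its error is |55*9 - 19*26|/(26*9) = 1/234).

19/9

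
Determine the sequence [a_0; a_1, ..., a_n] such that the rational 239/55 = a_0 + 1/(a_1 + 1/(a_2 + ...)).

[4; 2, 1, 8, 2]

Run the Euclidean algorithm on 239 and 55; the successive quotients are the partial quotients a_0, a_1, ... (each step inverts the fractional part left over by the previous one):
  239 = 4*55 + 19, so a_0 = 4.
  55 = 2*19 + 17, so a_1 = 2.
  19 = 1*17 + 2, so a_2 = 1.
  17 = 8*2 + 1, so a_3 = 8.
  2 = 2*1 + 0, so a_4 = 2.
The remainder reaches 0 after 5 divisions, so the expansion has 5 partial quotients, read off in order.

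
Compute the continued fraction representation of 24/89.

Run the Euclidean algorithm on 24 and 89; the successive quotients are the partial quotients a_0, a_1, ... (each step inverts the fractional part left over by the previous one):
  24 = 0*89 + 24, so a_0 = 0.
  89 = 3*24 + 17, so a_1 = 3.
  24 = 1*17 + 7, so a_2 = 1.
  17 = 2*7 + 3, so a_3 = 2.
  7 = 2*3 + 1, so a_4 = 2.
  3 = 3*1 + 0, so a_5 = 3.
The remainder reaches 0 after 6 divisions, so the expansion has 6 partial quotients, read off in order.

[0; 3, 1, 2, 2, 3]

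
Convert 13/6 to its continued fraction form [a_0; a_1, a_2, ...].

[2; 6]

Run the Euclidean algorithm on 13 and 6; the successive quotients are the partial quotients a_0, a_1, ... (each step inverts the fractional part left over by the previous one):
  13 = 2*6 + 1, so a_0 = 2.
  6 = 6*1 + 0, so a_1 = 6.
The remainder reaches 0 after 2 divisions, so the expansion has 2 partial quotients, read off in order.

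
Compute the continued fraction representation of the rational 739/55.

[13; 2, 3, 2, 3]

Run the Euclidean algorithm on 739 and 55; the successive quotients are the partial quotients a_0, a_1, ... (each step inverts the fractional part left over by the previous one):
  739 = 13*55 + 24, so a_0 = 13.
  55 = 2*24 + 7, so a_1 = 2.
  24 = 3*7 + 3, so a_2 = 3.
  7 = 2*3 + 1, so a_3 = 2.
  3 = 3*1 + 0, so a_4 = 3.
The remainder reaches 0 after 5 divisions, so the expansion has 5 partial quotients, read off in order.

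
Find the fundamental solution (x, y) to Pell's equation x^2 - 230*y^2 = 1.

(x, y) = (91, 6)

First expand sqrt(230) as a continued fraction. With x_i = (sqrt(230) + m_i)/d_i and (m_0, d_0) = (0, 1): a_0 = floor(sqrt(230)) = 15, since 15^2 = 225 <= 230 < 256 = 16^2.
Iterate m_{i+1} = d_i*a_i - m_i, d_{i+1} = (230 - m_{i+1}^2)/d_i, a_{i+1} = floor((a_0 + m_{i+1})/d_{i+1}):
  m_1 = 1*15 - 0 = 15, d_1 = (230 - 15^2)/1 = 5/1 = 5, a_1 = floor((15 + 15)/5) = 6.
  m_2 = 5*6 - 15 = 15, d_2 = (230 - 15^2)/5 = 5/5 = 1, a_2 = floor((15 + 15)/1) = 30.
  m_3 = 1*30 - 15 = 15, d_3 = (230 - 15^2)/1 = 5/1 = 5: (m_3, d_3) = (m_1, d_1) = (15, 5), so from here the quotients repeat a_1, a_2; the period length is 2.
So sqrt(230) = [15; (6, 30)] with period length k = 2.
k is even, so the fundamental solution of x^2 - 230y^2 = 1 is (p_{k-1}, q_{k-1}) = (p_1, q_1); compute convergents through index 1.
Convergents (p_i = a_i*p_{i-1} + p_{i-2}, q_i = a_i*q_{i-1} + q_{i-2} with p_{-2}=0, p_{-1}=1, q_{-2}=1, q_{-1}=0):
  i=0: a_0=15, p_0 = 15*1 + 0 = 15, q_0 = 15*0 + 1 = 1.
  i=1: a_1=6, p_1 = 6*15 + 1 = 91, q_1 = 6*1 + 0 = 6.
Check: 91^2 - 230*6^2 = 8281 - 8280 = 1, so (x, y) = (91, 6) solves the equation, and by the theorem it is the least positive solution.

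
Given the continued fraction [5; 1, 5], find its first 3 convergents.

5/1, 6/1, 35/6

Using the convergent recurrence p_i = a_i*p_{i-1} + p_{i-2}, q_i = a_i*q_{i-1} + q_{i-2} with p_{-2}=0, p_{-1}=1, q_{-2}=1, q_{-1}=0:
  i=0: a_0=5, p_0 = 5*1 + 0 = 5, q_0 = 5*0 + 1 = 1.
  i=1: a_1=1, p_1 = 1*5 + 1 = 6, q_1 = 1*1 + 0 = 1.
  i=2: a_2=5, p_2 = 5*6 + 5 = 35, q_2 = 5*1 + 1 = 6.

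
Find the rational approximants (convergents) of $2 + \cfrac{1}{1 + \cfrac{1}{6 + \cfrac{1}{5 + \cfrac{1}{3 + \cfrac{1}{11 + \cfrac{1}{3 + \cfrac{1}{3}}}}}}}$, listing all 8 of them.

Using the convergent recurrence p_i = a_i*p_{i-1} + p_{i-2}, q_i = a_i*q_{i-1} + q_{i-2} with p_{-2}=0, p_{-1}=1, q_{-2}=1, q_{-1}=0:
  i=0: a_0=2, p_0 = 2*1 + 0 = 2, q_0 = 2*0 + 1 = 1.
  i=1: a_1=1, p_1 = 1*2 + 1 = 3, q_1 = 1*1 + 0 = 1.
  i=2: a_2=6, p_2 = 6*3 + 2 = 20, q_2 = 6*1 + 1 = 7.
  i=3: a_3=5, p_3 = 5*20 + 3 = 103, q_3 = 5*7 + 1 = 36.
  i=4: a_4=3, p_4 = 3*103 + 20 = 329, q_4 = 3*36 + 7 = 115.
  i=5: a_5=11, p_5 = 11*329 + 103 = 3722, q_5 = 11*115 + 36 = 1301.
  i=6: a_6=3, p_6 = 3*3722 + 329 = 11495, q_6 = 3*1301 + 115 = 4018.
  i=7: a_7=3, p_7 = 3*11495 + 3722 = 38207, q_7 = 3*4018 + 1301 = 13355.

2/1, 3/1, 20/7, 103/36, 329/115, 3722/1301, 11495/4018, 38207/13355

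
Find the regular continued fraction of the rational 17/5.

Run the Euclidean algorithm on 17 and 5; the successive quotients are the partial quotients a_0, a_1, ... (each step inverts the fractional part left over by the previous one):
  17 = 3*5 + 2, so a_0 = 3.
  5 = 2*2 + 1, so a_1 = 2.
  2 = 2*1 + 0, so a_2 = 2.
The remainder reaches 0 after 3 divisions, so the expansion has 3 partial quotients, read off in order.

[3; 2, 2]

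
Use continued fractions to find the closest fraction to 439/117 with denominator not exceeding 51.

Expand x = 439/117 as a continued fraction with the Euclidean algorithm:
  439 = 3*117 + 88, so a_0 = 3.
  117 = 1*88 + 29, so a_1 = 1.
  88 = 3*29 + 1, so a_2 = 3.
  29 = 29*1 + 0, so a_3 = 29.
so x = [3; 1, 3, 29].
Convergents (p_i = a_i*p_{i-1} + p_{i-2}, q_i = a_i*q_{i-1} + q_{i-2} with p_{-2}=0, p_{-1}=1, q_{-2}=1, q_{-1}=0), until the denominator exceeds 51:
  i=0: a_0=3, p_0 = 3*1 + 0 = 3, q_0 = 3*0 + 1 = 1.
  i=1: a_1=1, p_1 = 1*3 + 1 = 4, q_1 = 1*1 + 0 = 1.
  i=2: a_2=3, p_2 = 3*4 + 3 = 15, q_2 = 3*1 + 1 = 4.
  i=3: a_3=29, p_3 = 29*15 + 4 = 439, q_3 = 29*4 + 1 = 117.
q_3 = 117 > 51, so the last convergent with denominator <= 51 is p_2/q_2 = 15/4.
The closest fraction with denominator <= 51 is either p_2/q_2 or the intermediate fraction (k*p_2 + p_1)/(k*q_2 + q_1) with the largest k >= 1 whose denominator stays <= 51; these approach x as k grows, and every other convergent or intermediate fraction in range is farther away.
Largest k: floor((51 - q_1)/q_2) = floor((51 - 1)/4) = 12.
That gives (12*15 + 4)/(12*4 + 1) = 184/49.
Compare the errors: |x - 15/4| = |439*4 - 15*117|/(117*4) = 1/468, and |x - 184/49| = |439*49 - 184*117|/(117*49) = 17/5733.
Cross-multiplying, 1*5733 = 5733 < 7956 = 17*468, so 1/468 is smaller: the convergent 15/4 is closer to x than 184/49.

15/4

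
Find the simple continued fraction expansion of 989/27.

[36; 1, 1, 1, 2, 3]

Run the Euclidean algorithm on 989 and 27; the successive quotients are the partial quotients a_0, a_1, ... (each step inverts the fractional part left over by the previous one):
  989 = 36*27 + 17, so a_0 = 36.
  27 = 1*17 + 10, so a_1 = 1.
  17 = 1*10 + 7, so a_2 = 1.
  10 = 1*7 + 3, so a_3 = 1.
  7 = 2*3 + 1, so a_4 = 2.
  3 = 3*1 + 0, so a_5 = 3.
The remainder reaches 0 after 6 divisions, so the expansion has 6 partial quotients, read off in order.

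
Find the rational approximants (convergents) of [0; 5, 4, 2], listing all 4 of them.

Using the convergent recurrence p_i = a_i*p_{i-1} + p_{i-2}, q_i = a_i*q_{i-1} + q_{i-2} with p_{-2}=0, p_{-1}=1, q_{-2}=1, q_{-1}=0:
  i=0: a_0=0, p_0 = 0*1 + 0 = 0, q_0 = 0*0 + 1 = 1.
  i=1: a_1=5, p_1 = 5*0 + 1 = 1, q_1 = 5*1 + 0 = 5.
  i=2: a_2=4, p_2 = 4*1 + 0 = 4, q_2 = 4*5 + 1 = 21.
  i=3: a_3=2, p_3 = 2*4 + 1 = 9, q_3 = 2*21 + 5 = 47.

0/1, 1/5, 4/21, 9/47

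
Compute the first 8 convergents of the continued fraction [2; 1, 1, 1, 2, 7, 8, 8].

Using the convergent recurrence p_i = a_i*p_{i-1} + p_{i-2}, q_i = a_i*q_{i-1} + q_{i-2} with p_{-2}=0, p_{-1}=1, q_{-2}=1, q_{-1}=0:
  i=0: a_0=2, p_0 = 2*1 + 0 = 2, q_0 = 2*0 + 1 = 1.
  i=1: a_1=1, p_1 = 1*2 + 1 = 3, q_1 = 1*1 + 0 = 1.
  i=2: a_2=1, p_2 = 1*3 + 2 = 5, q_2 = 1*1 + 1 = 2.
  i=3: a_3=1, p_3 = 1*5 + 3 = 8, q_3 = 1*2 + 1 = 3.
  i=4: a_4=2, p_4 = 2*8 + 5 = 21, q_4 = 2*3 + 2 = 8.
  i=5: a_5=7, p_5 = 7*21 + 8 = 155, q_5 = 7*8 + 3 = 59.
  i=6: a_6=8, p_6 = 8*155 + 21 = 1261, q_6 = 8*59 + 8 = 480.
  i=7: a_7=8, p_7 = 8*1261 + 155 = 10243, q_7 = 8*480 + 59 = 3899.

2/1, 3/1, 5/2, 8/3, 21/8, 155/59, 1261/480, 10243/3899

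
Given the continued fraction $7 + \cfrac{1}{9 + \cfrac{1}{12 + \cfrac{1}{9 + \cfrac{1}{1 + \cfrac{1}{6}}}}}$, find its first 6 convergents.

Using the convergent recurrence p_i = a_i*p_{i-1} + p_{i-2}, q_i = a_i*q_{i-1} + q_{i-2} with p_{-2}=0, p_{-1}=1, q_{-2}=1, q_{-1}=0:
  i=0: a_0=7, p_0 = 7*1 + 0 = 7, q_0 = 7*0 + 1 = 1.
  i=1: a_1=9, p_1 = 9*7 + 1 = 64, q_1 = 9*1 + 0 = 9.
  i=2: a_2=12, p_2 = 12*64 + 7 = 775, q_2 = 12*9 + 1 = 109.
  i=3: a_3=9, p_3 = 9*775 + 64 = 7039, q_3 = 9*109 + 9 = 990.
  i=4: a_4=1, p_4 = 1*7039 + 775 = 7814, q_4 = 1*990 + 109 = 1099.
  i=5: a_5=6, p_5 = 6*7814 + 7039 = 53923, q_5 = 6*1099 + 990 = 7584.

7/1, 64/9, 775/109, 7039/990, 7814/1099, 53923/7584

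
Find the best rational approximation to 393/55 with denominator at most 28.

Expand x = 393/55 as a continued fraction with the Euclidean algorithm:
  393 = 7*55 + 8, so a_0 = 7.
  55 = 6*8 + 7, so a_1 = 6.
  8 = 1*7 + 1, so a_2 = 1.
  7 = 7*1 + 0, so a_3 = 7.
so x = [7; 6, 1, 7].
Convergents (p_i = a_i*p_{i-1} + p_{i-2}, q_i = a_i*q_{i-1} + q_{i-2} with p_{-2}=0, p_{-1}=1, q_{-2}=1, q_{-1}=0), until the denominator exceeds 28:
  i=0: a_0=7, p_0 = 7*1 + 0 = 7, q_0 = 7*0 + 1 = 1.
  i=1: a_1=6, p_1 = 6*7 + 1 = 43, q_1 = 6*1 + 0 = 6.
  i=2: a_2=1, p_2 = 1*43 + 7 = 50, q_2 = 1*6 + 1 = 7.
  i=3: a_3=7, p_3 = 7*50 + 43 = 393, q_3 = 7*7 + 6 = 55.
q_3 = 55 > 28, so the last convergent with denominator <= 28 is p_2/q_2 = 50/7.
The closest fraction with denominator <= 28 is either p_2/q_2 or the intermediate fraction (k*p_2 + p_1)/(k*q_2 + q_1) with the largest k >= 1 whose denominator stays <= 28; these approach x as k grows, and every other convergent or intermediate fraction in range is farther away.
Largest k: floor((28 - q_1)/q_2) = floor((28 - 6)/7) = 3.
That gives (3*50 + 43)/(3*7 + 6) = 193/27.
Compare the errors: |x - 50/7| = |393*7 - 50*55|/(55*7) = 1/385, and |x - 193/27| = |393*27 - 193*55|/(55*27) = 4/1485.
Cross-multiplying, 1*1485 = 1485 < 1540 = 4*385, so 1/385 is smaller: the convergent 50/7 is closer to x than 193/27.

50/7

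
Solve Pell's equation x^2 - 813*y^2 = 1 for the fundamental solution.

(x, y) = (2167, 76)

First expand sqrt(813) as a continued fraction. With x_i = (sqrt(813) + m_i)/d_i and (m_0, d_0) = (0, 1): a_0 = floor(sqrt(813)) = 28, since 28^2 = 784 <= 813 < 841 = 29^2.
Iterate m_{i+1} = d_i*a_i - m_i, d_{i+1} = (813 - m_{i+1}^2)/d_i, a_{i+1} = floor((a_0 + m_{i+1})/d_{i+1}):
  m_1 = 1*28 - 0 = 28, d_1 = (813 - 28^2)/1 = 29/1 = 29, a_1 = floor((28 + 28)/29) = 1.
  m_2 = 29*1 - 28 = 1, d_2 = (813 - 1^2)/29 = 812/29 = 28, a_2 = floor((28 + 1)/28) = 1.
  m_3 = 28*1 - 1 = 27, d_3 = (813 - 27^2)/28 = 84/28 = 3, a_3 = floor((28 + 27)/3) = 18.
  m_4 = 3*18 - 27 = 27, d_4 = (813 - 27^2)/3 = 84/3 = 28, a_4 = floor((28 + 27)/28) = 1.
  m_5 = 28*1 - 27 = 1, d_5 = (813 - 1^2)/28 = 812/28 = 29, a_5 = floor((28 + 1)/29) = 1.
  m_6 = 29*1 - 1 = 28, d_6 = (813 - 28^2)/29 = 29/29 = 1, a_6 = floor((28 + 28)/1) = 56.
  m_7 = 1*56 - 28 = 28, d_7 = (813 - 28^2)/1 = 29/1 = 29: (m_7, d_7) = (m_1, d_1) = (28, 29), so from here the quotients repeat a_1, ..., a_6; the period length is 6.
So sqrt(813) = [28; (1, 1, 18, 1, 1, 56)] with period length k = 6.
k is even, so the fundamental solution of x^2 - 813y^2 = 1 is (p_{k-1}, q_{k-1}) = (p_5, q_5); compute convergents through index 5.
Convergents (p_i = a_i*p_{i-1} + p_{i-2}, q_i = a_i*q_{i-1} + q_{i-2} with p_{-2}=0, p_{-1}=1, q_{-2}=1, q_{-1}=0):
  i=0: a_0=28, p_0 = 28*1 + 0 = 28, q_0 = 28*0 + 1 = 1.
  i=1: a_1=1, p_1 = 1*28 + 1 = 29, q_1 = 1*1 + 0 = 1.
  i=2: a_2=1, p_2 = 1*29 + 28 = 57, q_2 = 1*1 + 1 = 2.
  i=3: a_3=18, p_3 = 18*57 + 29 = 1055, q_3 = 18*2 + 1 = 37.
  i=4: a_4=1, p_4 = 1*1055 + 57 = 1112, q_4 = 1*37 + 2 = 39.
  i=5: a_5=1, p_5 = 1*1112 + 1055 = 2167, q_5 = 1*39 + 37 = 76.
Check: 2167^2 - 813*76^2 = 4695889 - 4695888 = 1, so (x, y) = (2167, 76) solves the equation, and by the theorem it is the least positive solution.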